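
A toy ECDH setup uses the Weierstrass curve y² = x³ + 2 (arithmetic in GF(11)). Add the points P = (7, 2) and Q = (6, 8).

(1, 6)

(7, 2) + (6, 8). λ = (8 - 2)/(6 - 7) ≡ 6/10 mod 11. 10⁻¹ ≡ 10 (mod 11) since 10·10 = 100 ≡ 1, so λ ≡ 5.
  x = λ² - 7 - 6 = 25 - 13 ≡ 1; y = λ·(7 - 1) - 2 ≡ 6. → (1, 6)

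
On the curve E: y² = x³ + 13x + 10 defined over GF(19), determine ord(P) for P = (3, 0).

2

2P: (3, 0) + (3, 0): same x and y₁ ≡ -y₂, so the sum is O.
2P = O, so the order is 2.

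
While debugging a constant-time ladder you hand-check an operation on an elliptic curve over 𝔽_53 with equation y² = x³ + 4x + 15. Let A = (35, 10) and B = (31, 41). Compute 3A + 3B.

(9, 12)

First 3A:
Repeated addition: build up to 3A.
2A: tangent at (35, 10): λ = (3·35² + 4)/(2·10) ≡ 22/20. 20⁻¹ ≡ 8 (mod 53), so λ ≡ 22·8 ≡ 17.
  x = λ² - 35 - 35 = 289 - 70 ≡ 7; y = λ·(35 - 7) - 10 ≡ 42. → (7, 42)
3A: (7, 42) + (35, 10). λ = (10 - 42)/(35 - 7) ≡ 21/28 mod 53. 28⁻¹ ≡ 36 (mod 53) since 28·36 = 1008 ≡ 1, so λ ≡ 14.
  x = λ² - 7 - 35 = 196 - 42 ≡ 48; y = λ·(7 - 48) - 42 ≡ 20. → (48, 20)
3A = (48, 20).
Next 3B:
Repeated addition: build up to 3B.
2B: tangent at (31, 41): λ = (3·31² + 4)/(2·41) ≡ 25/29. 29⁻¹ ≡ 11 (mod 53), so λ ≡ 25·11 ≡ 10.
  x = λ² - 31 - 31 = 100 - 62 ≡ 38; y = λ·(31 - 38) - 41 ≡ 48. → (38, 48)
3B: (38, 48) + (31, 41). λ = (41 - 48)/(31 - 38) ≡ 46/46 mod 53. 46⁻¹ ≡ 15 (mod 53), so λ ≡ 1.
  x = λ² - 38 - 31 = 1 - 69 ≡ 38; y = λ·(38 - 38) - 48 ≡ 5. → (38, 5)
3B = (38, 5).
Finally 3A + 3B:
(48, 20) + (38, 5). λ = (5 - 20)/(38 - 48) ≡ 38/43 mod 53. 43⁻¹ ≡ 37 (mod 53), so λ ≡ 28.
  x = λ² - 48 - 38 = 784 - 86 ≡ 9; y = λ·(48 - 9) - 20 ≡ 12. → (9, 12)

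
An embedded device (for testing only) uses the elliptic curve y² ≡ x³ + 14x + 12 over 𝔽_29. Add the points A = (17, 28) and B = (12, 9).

(4, 4)

(17, 28) + (12, 9). λ = (9 - 28)/(12 - 17) ≡ 10/24 mod 29. 24⁻¹ ≡ 23 (mod 29), so λ ≡ 27.
  x = λ² - 17 - 12 = 729 - 29 ≡ 4; y = λ·(17 - 4) - 28 ≡ 4. → (4, 4)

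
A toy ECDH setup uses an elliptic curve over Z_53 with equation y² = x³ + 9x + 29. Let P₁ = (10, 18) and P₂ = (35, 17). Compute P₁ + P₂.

(32, 38)

(10, 18) + (35, 17). λ = (17 - 18)/(35 - 10) ≡ 52/25 mod 53. 25⁻¹ ≡ 17 (mod 53) since 25·17 = 425 ≡ 1, so λ ≡ 36.
  x = λ² - 10 - 35 = 1296 - 45 ≡ 32; y = λ·(10 - 32) - 18 ≡ 38. → (32, 38)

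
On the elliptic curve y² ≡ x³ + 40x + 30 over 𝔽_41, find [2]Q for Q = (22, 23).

tangent at (22, 23): λ = (3·22² + 40)/(2·23) ≡ 16/5. 5⁻¹ ≡ 33 (mod 41), so λ ≡ 16·33 ≡ 36.
  x = λ² - 22 - 22 = 1296 - 44 ≡ 22; y = λ·(22 - 22) - 23 ≡ 18. → (22, 18)

(22, 18)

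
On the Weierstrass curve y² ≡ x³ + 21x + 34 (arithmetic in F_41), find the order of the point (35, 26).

3

2P: tangent at (35, 26): λ = (3·35² + 21)/(2·26) ≡ 6/11. 11⁻¹ ≡ 15 (mod 41), so λ ≡ 6·15 ≡ 8.
  x = λ² - 35 - 35 = 64 - 70 ≡ 35; y = λ·(35 - 35) - 26 ≡ 15. → (35, 15)
3P: (35, 15) + (35, 26): same x and y₁ ≡ -y₂, so the sum is the point at infinity.
3P = the point at infinity, so the order is 3.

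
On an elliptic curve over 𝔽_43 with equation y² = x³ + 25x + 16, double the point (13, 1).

(38, 14)

tangent at (13, 1): λ = (3·13² + 25)/(2·1) ≡ 16/2. 2⁻¹ ≡ 22 (mod 43), so λ ≡ 16·22 ≡ 8.
  x = λ² - 13 - 13 = 64 - 26 ≡ 38; y = λ·(13 - 38) - 1 ≡ 14. → (38, 14)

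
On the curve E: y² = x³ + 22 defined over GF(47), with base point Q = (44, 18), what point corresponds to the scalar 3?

Repeated addition: build up to 3Q.
2Q: tangent at (44, 18): λ = (3·44² + 0)/(2·18) ≡ 27/36. 36⁻¹ ≡ 17 (mod 47), so λ ≡ 27·17 ≡ 36.
  x = λ² - 44 - 44 = 1296 - 88 ≡ 33; y = λ·(44 - 33) - 18 ≡ 2. → (33, 2)
3Q: (33, 2) + (44, 18). λ = (18 - 2)/(44 - 33) ≡ 16/11 mod 47. 11⁻¹ ≡ 30 (mod 47), so λ ≡ 10.
  x = λ² - 33 - 44 = 100 - 77 ≡ 23; y = λ·(33 - 23) - 2 ≡ 4. → (23, 4)

(23, 4)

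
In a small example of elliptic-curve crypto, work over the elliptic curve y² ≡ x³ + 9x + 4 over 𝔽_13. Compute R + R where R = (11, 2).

(8, 4)

tangent at (11, 2): λ = (3·11² + 9)/(2·2) ≡ 8/4. 4⁻¹ ≡ 10 (mod 13), so λ ≡ 8·10 ≡ 2.
  x = λ² - 11 - 11 = 4 - 22 ≡ 8; y = λ·(11 - 8) - 2 ≡ 4. → (8, 4)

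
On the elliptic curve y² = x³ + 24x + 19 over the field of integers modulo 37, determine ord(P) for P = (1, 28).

11

2P: tangent at (1, 28): λ = (3·1² + 24)/(2·28) ≡ 27/19. 19⁻¹ ≡ 2 (mod 37), so λ ≡ 27·2 ≡ 17.
  x = λ² - 1 - 1 = 289 - 2 ≡ 28; y = λ·(1 - 28) - 28 ≡ 31. → (28, 31)
3P: (28, 31) + (1, 28). λ = (28 - 31)/(1 - 28) ≡ 34/10 mod 37. 10⁻¹ ≡ 26 (mod 37) since 10·26 = 260 ≡ 1, so λ ≡ 33.
  x = λ² - 28 - 1 = 1089 - 29 ≡ 24; y = λ·(28 - 24) - 31 ≡ 27. → (24, 27)
4P: (24, 27) + (1, 28). λ = (28 - 27)/(1 - 24) ≡ 1/14 mod 37. 14⁻¹ ≡ 8 (mod 37), so λ ≡ 8.
  x = λ² - 24 - 1 = 64 - 25 ≡ 2; y = λ·(24 - 2) - 27 ≡ 1. → (2, 1)
5P: (2, 1) + (1, 28). λ = (28 - 1)/(1 - 2) ≡ 27/36 mod 37. 36⁻¹ ≡ 36 (mod 37) since 36·36 = 1296 ≡ 1, so λ ≡ 10.
  x = λ² - 2 - 1 = 100 - 3 ≡ 23; y = λ·(2 - 23) - 1 ≡ 11. → (23, 11)
6P: (23, 11) + (1, 28). λ = (28 - 11)/(1 - 23) ≡ 17/15 mod 37. 15⁻¹ ≡ 5 (mod 37), so λ ≡ 11.
  x = λ² - 23 - 1 = 121 - 24 ≡ 23; y = λ·(23 - 23) - 11 ≡ 26. → (23, 26)
7P: (23, 26) + (1, 28). λ = (28 - 26)/(1 - 23) ≡ 2/15 mod 37. 15⁻¹ ≡ 5 (mod 37), so λ ≡ 10.
  x = λ² - 23 - 1 = 100 - 24 ≡ 2; y = λ·(23 - 2) - 26 ≡ 36. → (2, 36)
8P: (2, 36) + (1, 28). λ = (28 - 36)/(1 - 2) ≡ 29/36 mod 37. 36⁻¹ ≡ 36 (mod 37) since 36·36 = 1296 ≡ 1, so λ ≡ 8.
  x = λ² - 2 - 1 = 64 - 3 ≡ 24; y = λ·(2 - 24) - 36 ≡ 10. → (24, 10)
9P: (24, 10) + (1, 28). λ = (28 - 10)/(1 - 24) ≡ 18/14 mod 37. 14⁻¹ ≡ 8 (mod 37) since 14·8 = 112 ≡ 1, so λ ≡ 33.
  x = λ² - 24 - 1 = 1089 - 25 ≡ 28; y = λ·(24 - 28) - 10 ≡ 6. → (28, 6)
10P: (28, 6) + (1, 28). λ = (28 - 6)/(1 - 28) ≡ 22/10 mod 37. 10⁻¹ ≡ 26 (mod 37), so λ ≡ 17.
  x = λ² - 28 - 1 = 289 - 29 ≡ 1; y = λ·(28 - 1) - 6 ≡ 9. → (1, 9)
11P: (1, 9) + (1, 28): same x and y₁ ≡ -y₂, so the sum is O.
11P = O, so the order is 11.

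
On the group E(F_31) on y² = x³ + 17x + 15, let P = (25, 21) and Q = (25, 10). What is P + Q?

O

The two points share x = 25 and their y-coordinates satisfy 21 + 10 ≡ 0 (mod 31), so they are inverses. Their sum is the point at infinity.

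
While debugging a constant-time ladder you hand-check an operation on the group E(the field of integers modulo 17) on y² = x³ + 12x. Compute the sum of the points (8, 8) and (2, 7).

(16, 2)

(8, 8) + (2, 7). λ = (7 - 8)/(2 - 8) ≡ 16/11 mod 17. 11⁻¹ ≡ 14 (mod 17), so λ ≡ 3.
  x = λ² - 8 - 2 = 9 - 10 ≡ 16; y = λ·(8 - 16) - 8 ≡ 2. → (16, 2)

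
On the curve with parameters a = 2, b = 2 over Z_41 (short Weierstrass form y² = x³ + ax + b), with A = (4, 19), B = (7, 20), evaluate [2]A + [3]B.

(11, 17)

First 2A:
Repeated addition: build up to 2A.
2A: tangent at (4, 19): λ = (3·4² + 2)/(2·19) ≡ 9/38. 38⁻¹ ≡ 27 (mod 41), so λ ≡ 9·27 ≡ 38.
  x = λ² - 4 - 4 = 1444 - 8 ≡ 1; y = λ·(4 - 1) - 19 ≡ 13. → (1, 13)
2A = (1, 13).
Next 3B:
Repeated addition: build up to 3B.
2B: tangent at (7, 20): λ = (3·7² + 2)/(2·20) ≡ 26/40. 40⁻¹ ≡ 40 (mod 41), so λ ≡ 26·40 ≡ 15.
  x = λ² - 7 - 7 = 225 - 14 ≡ 6; y = λ·(7 - 6) - 20 ≡ 36. → (6, 36)
3B: (6, 36) + (7, 20). λ = (20 - 36)/(7 - 6) ≡ 25/1 mod 41. 1⁻¹ ≡ 1 (mod 41), so λ ≡ 25.
  x = λ² - 6 - 7 = 625 - 13 ≡ 38; y = λ·(6 - 38) - 36 ≡ 25. → (38, 25)
3B = (38, 25).
Finally 2A + 3B:
(1, 13) + (38, 25). λ = (25 - 13)/(38 - 1) ≡ 12/37 mod 41. 37⁻¹ ≡ 10 (mod 41) since 37·10 = 370 ≡ 1, so λ ≡ 38.
  x = λ² - 1 - 38 = 1444 - 39 ≡ 11; y = λ·(1 - 11) - 13 ≡ 17. → (11, 17)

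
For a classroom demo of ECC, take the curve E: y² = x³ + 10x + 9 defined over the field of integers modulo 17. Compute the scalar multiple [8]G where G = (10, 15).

Double-and-add on 8 = (1000)₂. Start with G = (10, 15) for the leading 1-bit.
double: tangent at (10, 15): λ = (3·10² + 10)/(2·15) ≡ 4/13. 13⁻¹ ≡ 4 (mod 17), so λ ≡ 4·4 ≡ 16.
  x = λ² - 10 - 10 = 256 - 20 ≡ 15; y = λ·(10 - 15) - 15 ≡ 7. → (15, 7)
double: tangent at (15, 7): λ = (3·15² + 10)/(2·7) ≡ 5/14. 14⁻¹ ≡ 11 (mod 17), so λ ≡ 5·11 ≡ 4.
  x = λ² - 15 - 15 = 16 - 30 ≡ 3; y = λ·(15 - 3) - 7 ≡ 7. → (3, 7)
double: tangent at (3, 7): λ = (3·3² + 10)/(2·7) ≡ 3/14. 14⁻¹ ≡ 11 (mod 17) since 14·11 = 154 ≡ 1, so λ ≡ 3·11 ≡ 16.
  x = λ² - 3 - 3 = 256 - 6 ≡ 12; y = λ·(3 - 12) - 7 ≡ 2. → (12, 2)

(12, 2)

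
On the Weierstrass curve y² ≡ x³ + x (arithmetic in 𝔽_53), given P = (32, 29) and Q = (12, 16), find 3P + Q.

(47, 34)

First 3P:
Repeated addition: build up to 3P.
2P: tangent at (32, 29): λ = (3·32² + 1)/(2·29) ≡ 52/5. 5⁻¹ ≡ 32 (mod 53), so λ ≡ 52·32 ≡ 21.
  x = λ² - 32 - 32 = 441 - 64 ≡ 6; y = λ·(32 - 6) - 29 ≡ 40. → (6, 40)
3P: (6, 40) + (32, 29). λ = (29 - 40)/(32 - 6) ≡ 42/26 mod 53. 26⁻¹ ≡ 51 (mod 53), so λ ≡ 22.
  x = λ² - 6 - 32 = 484 - 38 ≡ 22; y = λ·(6 - 22) - 40 ≡ 32. → (22, 32)
3P = (22, 32).
Finally 3P + Q:
(22, 32) + (12, 16). λ = (16 - 32)/(12 - 22) ≡ 37/43 mod 53. 43⁻¹ ≡ 37 (mod 53) since 43·37 = 1591 ≡ 1, so λ ≡ 44.
  x = λ² - 22 - 12 = 1936 - 34 ≡ 47; y = λ·(22 - 47) - 32 ≡ 34. → (47, 34)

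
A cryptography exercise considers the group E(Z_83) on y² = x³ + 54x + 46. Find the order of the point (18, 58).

2P: tangent at (18, 58): λ = (3·18² + 54)/(2·58) ≡ 30/33. 33⁻¹ ≡ 78 (mod 83) since 33·78 = 2574 ≡ 1, so λ ≡ 30·78 ≡ 16.
  x = λ² - 18 - 18 = 256 - 36 ≡ 54; y = λ·(18 - 54) - 58 ≡ 30. → (54, 30)
3P: (54, 30) + (18, 58). λ = (58 - 30)/(18 - 54) ≡ 28/47 mod 83. 47⁻¹ ≡ 53 (mod 83), so λ ≡ 73.
  x = λ² - 54 - 18 = 5329 - 72 ≡ 28; y = λ·(54 - 28) - 30 ≡ 42. → (28, 42)
4P: (28, 42) + (18, 58). λ = (58 - 42)/(18 - 28) ≡ 16/73 mod 83. 73⁻¹ ≡ 58 (mod 83) since 73·58 = 4234 ≡ 1, so λ ≡ 15.
  x = λ² - 28 - 18 = 225 - 46 ≡ 13; y = λ·(28 - 13) - 42 ≡ 17. → (13, 17)
5P: (13, 17) + (18, 58). λ = (58 - 17)/(18 - 13) ≡ 41/5 mod 83. 5⁻¹ ≡ 50 (mod 83) since 5·50 = 250 ≡ 1, so λ ≡ 58.
  x = λ² - 13 - 18 = 3364 - 31 ≡ 13; y = λ·(13 - 13) - 17 ≡ 66. → (13, 66)
6P: (13, 66) + (18, 58). λ = (58 - 66)/(18 - 13) ≡ 75/5 mod 83. 5⁻¹ ≡ 50 (mod 83) since 5·50 = 250 ≡ 1, so λ ≡ 15.
  x = λ² - 13 - 18 = 225 - 31 ≡ 28; y = λ·(13 - 28) - 66 ≡ 41. → (28, 41)
7P: (28, 41) + (18, 58). λ = (58 - 41)/(18 - 28) ≡ 17/73 mod 83. 73⁻¹ ≡ 58 (mod 83), so λ ≡ 73.
  x = λ² - 28 - 18 = 5329 - 46 ≡ 54; y = λ·(28 - 54) - 41 ≡ 53. → (54, 53)
8P: (54, 53) + (18, 58). λ = (58 - 53)/(18 - 54) ≡ 5/47 mod 83. 47⁻¹ ≡ 53 (mod 83), so λ ≡ 16.
  x = λ² - 54 - 18 = 256 - 72 ≡ 18; y = λ·(54 - 18) - 53 ≡ 25. → (18, 25)
9P: (18, 25) + (18, 58): same x and y₁ ≡ -y₂, so the sum is O.
9P = O, so the order is 9.

9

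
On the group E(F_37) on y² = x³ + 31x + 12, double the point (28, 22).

(9, 24)

tangent at (28, 22): λ = (3·28² + 31)/(2·22) ≡ 15/7. 7⁻¹ ≡ 16 (mod 37), so λ ≡ 15·16 ≡ 18.
  x = λ² - 28 - 28 = 324 - 56 ≡ 9; y = λ·(28 - 9) - 22 ≡ 24. → (9, 24)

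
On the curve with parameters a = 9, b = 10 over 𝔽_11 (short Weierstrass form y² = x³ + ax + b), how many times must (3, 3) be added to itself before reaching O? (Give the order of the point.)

2P: tangent at (3, 3): λ = (3·3² + 9)/(2·3) ≡ 3/6. 6⁻¹ ≡ 2 (mod 11) since 6·2 = 12 ≡ 1, so λ ≡ 3·2 ≡ 6.
  x = λ² - 3 - 3 = 36 - 6 ≡ 8; y = λ·(3 - 8) - 3 ≡ 0. → (8, 0)
3P: (8, 0) + (3, 3). λ = (3 - 0)/(3 - 8) ≡ 3/6 mod 11. 6⁻¹ ≡ 2 (mod 11), so λ ≡ 6.
  x = λ² - 8 - 3 = 36 - 11 ≡ 3; y = λ·(8 - 3) - 0 ≡ 8. → (3, 8)
4P: (3, 8) + (3, 3): same x and y₁ ≡ -y₂, so the sum is O.
4P = O, so the order is 4.

4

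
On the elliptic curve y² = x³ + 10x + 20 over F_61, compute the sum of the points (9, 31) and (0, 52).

(9, 31) + (0, 52). λ = (52 - 31)/(0 - 9) ≡ 21/52 mod 61. 52⁻¹ ≡ 27 (mod 61), so λ ≡ 18.
  x = λ² - 9 - 0 = 324 - 9 ≡ 10; y = λ·(9 - 10) - 31 ≡ 12. → (10, 12)

(10, 12)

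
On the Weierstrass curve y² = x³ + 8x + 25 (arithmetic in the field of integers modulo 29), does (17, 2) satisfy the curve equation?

y² = 2² ≡ 4; x³ + 8x + 25 = 5074 ≡ 28 (mod 29). 4 ≠ 28.

no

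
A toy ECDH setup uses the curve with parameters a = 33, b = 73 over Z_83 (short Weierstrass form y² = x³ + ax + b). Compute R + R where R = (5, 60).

tangent at (5, 60): λ = (3·5² + 33)/(2·60) ≡ 25/37. 37⁻¹ ≡ 9 (mod 83) since 37·9 = 333 ≡ 1, so λ ≡ 25·9 ≡ 59.
  x = λ² - 5 - 5 = 3481 - 10 ≡ 68; y = λ·(5 - 68) - 60 ≡ 41. → (68, 41)

(68, 41)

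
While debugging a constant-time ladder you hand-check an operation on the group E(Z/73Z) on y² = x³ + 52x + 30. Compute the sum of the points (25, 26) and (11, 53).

(25, 26) + (11, 53). λ = (53 - 26)/(11 - 25) ≡ 27/59 mod 73. 59⁻¹ ≡ 26 (mod 73) since 59·26 = 1534 ≡ 1, so λ ≡ 45.
  x = λ² - 25 - 11 = 2025 - 36 ≡ 18; y = λ·(25 - 18) - 26 ≡ 70. → (18, 70)

(18, 70)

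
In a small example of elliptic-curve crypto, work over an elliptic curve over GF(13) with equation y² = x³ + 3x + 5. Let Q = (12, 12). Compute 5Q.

(1, 3)

Repeated addition: build up to 5Q.
2Q: tangent at (12, 12): λ = (3·12² + 3)/(2·12) ≡ 6/11. 11⁻¹ ≡ 6 (mod 13), so λ ≡ 6·6 ≡ 10.
  x = λ² - 12 - 12 = 100 - 24 ≡ 11; y = λ·(12 - 11) - 12 ≡ 11. → (11, 11)
3Q: (11, 11) + (12, 12). λ = (12 - 11)/(12 - 11) ≡ 1/1 mod 13. 1⁻¹ ≡ 1 (mod 13), so λ ≡ 1.
  x = λ² - 11 - 12 = 1 - 23 ≡ 4; y = λ·(11 - 4) - 11 ≡ 9. → (4, 9)
4Q: (4, 9) + (12, 12). λ = (12 - 9)/(12 - 4) ≡ 3/8 mod 13. 8⁻¹ ≡ 5 (mod 13) since 8·5 = 40 ≡ 1, so λ ≡ 2.
  x = λ² - 4 - 12 = 4 - 16 ≡ 1; y = λ·(4 - 1) - 9 ≡ 10. → (1, 10)
5Q: (1, 10) + (12, 12). λ = (12 - 10)/(12 - 1) ≡ 2/11 mod 13. 11⁻¹ ≡ 6 (mod 13), so λ ≡ 12.
  x = λ² - 1 - 12 = 144 - 13 ≡ 1; y = λ·(1 - 1) - 10 ≡ 3. → (1, 3)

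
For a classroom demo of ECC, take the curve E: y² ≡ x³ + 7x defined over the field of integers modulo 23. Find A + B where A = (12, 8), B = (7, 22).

(12, 8) + (7, 22). λ = (22 - 8)/(7 - 12) ≡ 14/18 mod 23. 18⁻¹ ≡ 9 (mod 23), so λ ≡ 11.
  x = λ² - 12 - 7 = 121 - 19 ≡ 10; y = λ·(12 - 10) - 8 ≡ 14. → (10, 14)

(10, 14)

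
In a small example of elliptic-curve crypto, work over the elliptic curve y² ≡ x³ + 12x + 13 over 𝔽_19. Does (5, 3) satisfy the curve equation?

y² = 3² ≡ 9; x³ + 12x + 13 = 198 ≡ 8 (mod 19). 9 ≠ 8.

no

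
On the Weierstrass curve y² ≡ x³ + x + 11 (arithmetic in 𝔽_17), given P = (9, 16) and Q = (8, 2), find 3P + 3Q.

First 3P:
Repeated addition: build up to 3P.
2P: tangent at (9, 16): λ = (3·9² + 1)/(2·16) ≡ 6/15. 15⁻¹ ≡ 8 (mod 17) since 15·8 = 120 ≡ 1, so λ ≡ 6·8 ≡ 14.
  x = λ² - 9 - 9 = 196 - 18 ≡ 8; y = λ·(9 - 8) - 16 ≡ 15. → (8, 15)
3P: (8, 15) + (9, 16). λ = (16 - 15)/(9 - 8) ≡ 1/1 mod 17. 1⁻¹ ≡ 1 (mod 17) since 1·1 = 1 ≡ 1, so λ ≡ 1.
  x = λ² - 8 - 9 = 1 - 17 ≡ 1; y = λ·(8 - 1) - 15 ≡ 9. → (1, 9)
3P = (1, 9).
Next 3Q:
Repeated addition: build up to 3Q.
2Q: tangent at (8, 2): λ = (3·8² + 1)/(2·2) ≡ 6/4. 4⁻¹ ≡ 13 (mod 17), so λ ≡ 6·13 ≡ 10.
  x = λ² - 8 - 8 = 100 - 16 ≡ 16; y = λ·(8 - 16) - 2 ≡ 3. → (16, 3)
3Q: (16, 3) + (8, 2). λ = (2 - 3)/(8 - 16) ≡ 16/9 mod 17. 9⁻¹ ≡ 2 (mod 17) since 9·2 = 18 ≡ 1, so λ ≡ 15.
  x = λ² - 16 - 8 = 225 - 24 ≡ 14; y = λ·(16 - 14) - 3 ≡ 10. → (14, 10)
3Q = (14, 10).
Finally 3P + 3Q:
(1, 9) + (14, 10). λ = (10 - 9)/(14 - 1) ≡ 1/13 mod 17. 13⁻¹ ≡ 4 (mod 17), so λ ≡ 4.
  x = λ² - 1 - 14 = 16 - 15 ≡ 1; y = λ·(1 - 1) - 9 ≡ 8. → (1, 8)

(1, 8)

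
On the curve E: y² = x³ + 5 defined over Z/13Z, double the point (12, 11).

(5, 0)

tangent at (12, 11): λ = (3·12² + 0)/(2·11) ≡ 3/9. 9⁻¹ ≡ 3 (mod 13), so λ ≡ 3·3 ≡ 9.
  x = λ² - 12 - 12 = 81 - 24 ≡ 5; y = λ·(12 - 5) - 11 ≡ 0. → (5, 0)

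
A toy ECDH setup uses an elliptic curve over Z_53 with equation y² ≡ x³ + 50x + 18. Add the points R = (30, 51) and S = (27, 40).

(33, 44)

(30, 51) + (27, 40). λ = (40 - 51)/(27 - 30) ≡ 42/50 mod 53. 50⁻¹ ≡ 35 (mod 53) since 50·35 = 1750 ≡ 1, so λ ≡ 39.
  x = λ² - 30 - 27 = 1521 - 57 ≡ 33; y = λ·(30 - 33) - 51 ≡ 44. → (33, 44)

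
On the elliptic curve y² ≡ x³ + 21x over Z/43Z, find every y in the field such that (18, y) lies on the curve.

none

x³ + 21x + 0 = 6210 ≡ 18 (mod 43).
18 is a non-residue mod 43; no y exists.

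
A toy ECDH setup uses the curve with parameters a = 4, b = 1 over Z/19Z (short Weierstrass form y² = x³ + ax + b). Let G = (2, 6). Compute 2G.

tangent at (2, 6): λ = (3·2² + 4)/(2·6) ≡ 16/12. 12⁻¹ ≡ 8 (mod 19), so λ ≡ 16·8 ≡ 14.
  x = λ² - 2 - 2 = 196 - 4 ≡ 2; y = λ·(2 - 2) - 6 ≡ 13. → (2, 13)

(2, 13)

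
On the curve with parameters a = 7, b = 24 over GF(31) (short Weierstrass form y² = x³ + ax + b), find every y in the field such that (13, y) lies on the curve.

x³ + 7x + 24 = 2312 ≡ 18 (mod 31).
Square roots of 18 mod 31: 7 and 24 (since 7² = 49 ≡ 18).

7, 24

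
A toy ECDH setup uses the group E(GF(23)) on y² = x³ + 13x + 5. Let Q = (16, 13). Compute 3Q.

Repeated addition: build up to 3Q.
2Q: tangent at (16, 13): λ = (3·16² + 13)/(2·13) ≡ 22/3. 3⁻¹ ≡ 8 (mod 23), so λ ≡ 22·8 ≡ 15.
  x = λ² - 16 - 16 = 225 - 32 ≡ 9; y = λ·(16 - 9) - 13 ≡ 0. → (9, 0)
3Q: (9, 0) + (16, 13). λ = (13 - 0)/(16 - 9) ≡ 13/7 mod 23. 7⁻¹ ≡ 10 (mod 23) since 7·10 = 70 ≡ 1, so λ ≡ 15.
  x = λ² - 9 - 16 = 225 - 25 ≡ 16; y = λ·(9 - 16) - 0 ≡ 10. → (16, 10)

(16, 10)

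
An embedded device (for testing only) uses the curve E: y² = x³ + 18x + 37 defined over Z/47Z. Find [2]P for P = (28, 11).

(33, 40)

tangent at (28, 11): λ = (3·28² + 18)/(2·11) ≡ 20/22. 22⁻¹ ≡ 15 (mod 47) since 22·15 = 330 ≡ 1, so λ ≡ 20·15 ≡ 18.
  x = λ² - 28 - 28 = 324 - 56 ≡ 33; y = λ·(28 - 33) - 11 ≡ 40. → (33, 40)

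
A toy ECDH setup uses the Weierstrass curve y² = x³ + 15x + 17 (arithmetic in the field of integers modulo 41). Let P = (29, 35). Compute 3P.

(37, 37)

Repeated addition: build up to 3P.
2P: tangent at (29, 35): λ = (3·29² + 15)/(2·35) ≡ 37/29. 29⁻¹ ≡ 17 (mod 41) since 29·17 = 493 ≡ 1, so λ ≡ 37·17 ≡ 14.
  x = λ² - 29 - 29 = 196 - 58 ≡ 15; y = λ·(29 - 15) - 35 ≡ 38. → (15, 38)
3P: (15, 38) + (29, 35). λ = (35 - 38)/(29 - 15) ≡ 38/14 mod 41. 14⁻¹ ≡ 3 (mod 41) since 14·3 = 42 ≡ 1, so λ ≡ 32.
  x = λ² - 15 - 29 = 1024 - 44 ≡ 37; y = λ·(15 - 37) - 38 ≡ 37. → (37, 37)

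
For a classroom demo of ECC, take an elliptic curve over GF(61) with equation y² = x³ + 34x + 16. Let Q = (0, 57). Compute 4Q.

(49, 25)

Double-and-add on 4 = (100)₂. Start with Q = (0, 57) for the leading 1-bit.
double: tangent at (0, 57): λ = (3·0² + 34)/(2·57) ≡ 34/53. 53⁻¹ ≡ 38 (mod 61), so λ ≡ 34·38 ≡ 11.
  x = λ² - 0 - 0 = 121 - 0 ≡ 60; y = λ·(0 - 60) - 57 ≡ 15. → (60, 15)
double: tangent at (60, 15): λ = (3·60² + 34)/(2·15) ≡ 37/30. 30⁻¹ ≡ 59 (mod 61) since 30·59 = 1770 ≡ 1, so λ ≡ 37·59 ≡ 48.
  x = λ² - 60 - 60 = 2304 - 120 ≡ 49; y = λ·(60 - 49) - 15 ≡ 25. → (49, 25)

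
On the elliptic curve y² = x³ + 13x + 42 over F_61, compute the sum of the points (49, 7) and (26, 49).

(32, 15)

(49, 7) + (26, 49). λ = (49 - 7)/(26 - 49) ≡ 42/38 mod 61. 38⁻¹ ≡ 53 (mod 61) since 38·53 = 2014 ≡ 1, so λ ≡ 30.
  x = λ² - 49 - 26 = 900 - 75 ≡ 32; y = λ·(49 - 32) - 7 ≡ 15. → (32, 15)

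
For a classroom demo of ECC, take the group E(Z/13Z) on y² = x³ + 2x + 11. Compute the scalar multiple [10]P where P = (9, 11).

Repeated addition: build up to 10P.
2P: tangent at (9, 11): λ = (3·9² + 2)/(2·11) ≡ 11/9. 9⁻¹ ≡ 3 (mod 13), so λ ≡ 11·3 ≡ 7.
  x = λ² - 9 - 9 = 49 - 18 ≡ 5; y = λ·(9 - 5) - 11 ≡ 4. → (5, 4)
3P: (5, 4) + (9, 11). λ = (11 - 4)/(9 - 5) ≡ 7/4 mod 13. 4⁻¹ ≡ 10 (mod 13) since 4·10 = 40 ≡ 1, so λ ≡ 5.
  x = λ² - 5 - 9 = 25 - 14 ≡ 11; y = λ·(5 - 11) - 4 ≡ 5. → (11, 5)
4P: (11, 5) + (9, 11). λ = (11 - 5)/(9 - 11) ≡ 6/11 mod 13. 11⁻¹ ≡ 6 (mod 13) since 11·6 = 66 ≡ 1, so λ ≡ 10.
  x = λ² - 11 - 9 = 100 - 20 ≡ 2; y = λ·(11 - 2) - 5 ≡ 7. → (2, 7)
5P: (2, 7) + (9, 11). λ = (11 - 7)/(9 - 2) ≡ 4/7 mod 13. 7⁻¹ ≡ 2 (mod 13), so λ ≡ 8.
  x = λ² - 2 - 9 = 64 - 11 ≡ 1; y = λ·(2 - 1) - 7 ≡ 1. → (1, 1)
6P: (1, 1) + (9, 11). λ = (11 - 1)/(9 - 1) ≡ 10/8 mod 13. 8⁻¹ ≡ 5 (mod 13), so λ ≡ 11.
  x = λ² - 1 - 9 = 121 - 10 ≡ 7; y = λ·(1 - 7) - 1 ≡ 11. → (7, 11)
7P: (7, 11) + (9, 11). λ = (11 - 11)/(9 - 7) ≡ 0/2 mod 13. 2⁻¹ ≡ 7 (mod 13), so λ ≡ 0.
  x = λ² - 7 - 9 = 0 - 16 ≡ 10; y = λ·(7 - 10) - 11 ≡ 2. → (10, 2)
8P: (10, 2) + (9, 11). λ = (11 - 2)/(9 - 10) ≡ 9/12 mod 13. 12⁻¹ ≡ 12 (mod 13), so λ ≡ 4.
  x = λ² - 10 - 9 = 16 - 19 ≡ 10; y = λ·(10 - 10) - 2 ≡ 11. → (10, 11)
9P: (10, 11) + (9, 11). λ = (11 - 11)/(9 - 10) ≡ 0/12 mod 13. 12⁻¹ ≡ 12 (mod 13) since 12·12 = 144 ≡ 1, so λ ≡ 0.
  x = λ² - 10 - 9 = 0 - 19 ≡ 7; y = λ·(10 - 7) - 11 ≡ 2. → (7, 2)
10P: (7, 2) + (9, 11). λ = (11 - 2)/(9 - 7) ≡ 9/2 mod 13. 2⁻¹ ≡ 7 (mod 13) since 2·7 = 14 ≡ 1, so λ ≡ 11.
  x = λ² - 7 - 9 = 121 - 16 ≡ 1; y = λ·(7 - 1) - 2 ≡ 12. → (1, 12)

(1, 12)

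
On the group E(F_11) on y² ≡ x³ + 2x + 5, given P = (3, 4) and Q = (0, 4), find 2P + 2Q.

First 2P:
Repeated addition: build up to 2P.
2P: tangent at (3, 4): λ = (3·3² + 2)/(2·4) ≡ 7/8. 8⁻¹ ≡ 7 (mod 11), so λ ≡ 7·7 ≡ 5.
  x = λ² - 3 - 3 = 25 - 6 ≡ 8; y = λ·(3 - 8) - 4 ≡ 4. → (8, 4)
2P = (8, 4).
Next 2Q:
Repeated addition: build up to 2Q.
2Q: tangent at (0, 4): λ = (3·0² + 2)/(2·4) ≡ 2/8. 8⁻¹ ≡ 7 (mod 11) since 8·7 = 56 ≡ 1, so λ ≡ 2·7 ≡ 3.
  x = λ² - 0 - 0 = 9 - 0 ≡ 9; y = λ·(0 - 9) - 4 ≡ 2. → (9, 2)
2Q = (9, 2).
Finally 2P + 2Q:
(8, 4) + (9, 2). λ = (2 - 4)/(9 - 8) ≡ 9/1 mod 11. 1⁻¹ ≡ 1 (mod 11), so λ ≡ 9.
  x = λ² - 8 - 9 = 81 - 17 ≡ 9; y = λ·(8 - 9) - 4 ≡ 9. → (9, 9)

(9, 9)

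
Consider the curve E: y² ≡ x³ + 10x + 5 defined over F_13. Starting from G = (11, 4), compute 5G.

O

Repeated addition: build up to 5G.
2G: tangent at (11, 4): λ = (3·11² + 10)/(2·4) ≡ 9/8. 8⁻¹ ≡ 5 (mod 13), so λ ≡ 9·5 ≡ 6.
  x = λ² - 11 - 11 = 36 - 22 ≡ 1; y = λ·(11 - 1) - 4 ≡ 4. → (1, 4)
3G: (1, 4) + (11, 4). λ = (4 - 4)/(11 - 1) ≡ 0/10 mod 13. 10⁻¹ ≡ 4 (mod 13), so λ ≡ 0.
  x = λ² - 1 - 11 = 0 - 12 ≡ 1; y = λ·(1 - 1) - 4 ≡ 9. → (1, 9)
4G: (1, 9) + (11, 4). λ = (4 - 9)/(11 - 1) ≡ 8/10 mod 13. 10⁻¹ ≡ 4 (mod 13) since 10·4 = 40 ≡ 1, so λ ≡ 6.
  x = λ² - 1 - 11 = 36 - 12 ≡ 11; y = λ·(1 - 11) - 9 ≡ 9. → (11, 9)
5G: (11, 9) + (11, 4): same x and y₁ ≡ -y₂, so the sum is the point at infinity.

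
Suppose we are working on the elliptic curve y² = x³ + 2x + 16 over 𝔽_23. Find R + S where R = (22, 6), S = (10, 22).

(3, 7)

(22, 6) + (10, 22). λ = (22 - 6)/(10 - 22) ≡ 16/11 mod 23. 11⁻¹ ≡ 21 (mod 23), so λ ≡ 14.
  x = λ² - 22 - 10 = 196 - 32 ≡ 3; y = λ·(22 - 3) - 6 ≡ 7. → (3, 7)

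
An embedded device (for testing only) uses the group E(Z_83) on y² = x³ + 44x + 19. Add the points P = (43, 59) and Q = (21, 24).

(56, 75)

(43, 59) + (21, 24). λ = (24 - 59)/(21 - 43) ≡ 48/61 mod 83. 61⁻¹ ≡ 49 (mod 83), so λ ≡ 28.
  x = λ² - 43 - 21 = 784 - 64 ≡ 56; y = λ·(43 - 56) - 59 ≡ 75. → (56, 75)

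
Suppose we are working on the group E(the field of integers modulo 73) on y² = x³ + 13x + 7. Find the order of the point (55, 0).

2P: (55, 0) + (55, 0): same x and y₁ ≡ -y₂, so the sum is 𝒪.
2P = 𝒪, so the order is 2.

2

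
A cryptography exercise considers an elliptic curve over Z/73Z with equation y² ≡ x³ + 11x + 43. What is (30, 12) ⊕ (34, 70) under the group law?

(30, 12) + (34, 70). λ = (70 - 12)/(34 - 30) ≡ 58/4 mod 73. 4⁻¹ ≡ 55 (mod 73), so λ ≡ 51.
  x = λ² - 30 - 34 = 2601 - 64 ≡ 55; y = λ·(30 - 55) - 12 ≡ 27. → (55, 27)

(55, 27)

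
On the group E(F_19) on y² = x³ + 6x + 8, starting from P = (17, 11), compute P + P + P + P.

(5, 7)

Double-and-add on 4 = (100)₂. Start with P = (17, 11) for the leading 1-bit.
double: tangent at (17, 11): λ = (3·17² + 6)/(2·11) ≡ 18/3. 3⁻¹ ≡ 13 (mod 19), so λ ≡ 18·13 ≡ 6.
  x = λ² - 17 - 17 = 36 - 34 ≡ 2; y = λ·(17 - 2) - 11 ≡ 3. → (2, 3)
double: tangent at (2, 3): λ = (3·2² + 6)/(2·3) ≡ 18/6. 6⁻¹ ≡ 16 (mod 19), so λ ≡ 18·16 ≡ 3.
  x = λ² - 2 - 2 = 9 - 4 ≡ 5; y = λ·(2 - 5) - 3 ≡ 7. → (5, 7)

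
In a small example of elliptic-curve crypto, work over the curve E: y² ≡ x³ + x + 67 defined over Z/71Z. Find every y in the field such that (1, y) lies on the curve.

none

x³ + 1x + 67 = 69 ≡ 69 (mod 71).
69 is a non-residue mod 71; no y exists.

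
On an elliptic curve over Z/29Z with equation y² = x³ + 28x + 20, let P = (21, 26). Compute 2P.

(20, 5)

tangent at (21, 26): λ = (3·21² + 28)/(2·26) ≡ 17/23. 23⁻¹ ≡ 24 (mod 29), so λ ≡ 17·24 ≡ 2.
  x = λ² - 21 - 21 = 4 - 42 ≡ 20; y = λ·(21 - 20) - 26 ≡ 5. → (20, 5)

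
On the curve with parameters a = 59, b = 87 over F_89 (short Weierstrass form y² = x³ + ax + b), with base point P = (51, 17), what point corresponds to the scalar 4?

Repeated addition: build up to 4P.
2P: tangent at (51, 17): λ = (3·51² + 59)/(2·17) ≡ 30/34. 34⁻¹ ≡ 55 (mod 89) since 34·55 = 1870 ≡ 1, so λ ≡ 30·55 ≡ 48.
  x = λ² - 51 - 51 = 2304 - 102 ≡ 66; y = λ·(51 - 66) - 17 ≡ 64. → (66, 64)
3P: (66, 64) + (51, 17). λ = (17 - 64)/(51 - 66) ≡ 42/74 mod 89. 74⁻¹ ≡ 83 (mod 89) since 74·83 = 6142 ≡ 1, so λ ≡ 15.
  x = λ² - 66 - 51 = 225 - 117 ≡ 19; y = λ·(66 - 19) - 64 ≡ 18. → (19, 18)
4P: (19, 18) + (51, 17). λ = (17 - 18)/(51 - 19) ≡ 88/32 mod 89. 32⁻¹ ≡ 64 (mod 89), so λ ≡ 25.
  x = λ² - 19 - 51 = 625 - 70 ≡ 21; y = λ·(19 - 21) - 18 ≡ 21. → (21, 21)

(21, 21)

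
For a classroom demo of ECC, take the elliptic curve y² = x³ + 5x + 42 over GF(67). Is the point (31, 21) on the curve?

yes

y² = 21² ≡ 39; x³ + 5x + 42 = 29988 ≡ 39 (mod 67). 39 = 39.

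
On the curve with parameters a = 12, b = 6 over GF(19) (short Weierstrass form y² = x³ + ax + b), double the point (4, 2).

tangent at (4, 2): λ = (3·4² + 12)/(2·2) ≡ 3/4. 4⁻¹ ≡ 5 (mod 19) since 4·5 = 20 ≡ 1, so λ ≡ 3·5 ≡ 15.
  x = λ² - 4 - 4 = 225 - 8 ≡ 8; y = λ·(4 - 8) - 2 ≡ 14. → (8, 14)

(8, 14)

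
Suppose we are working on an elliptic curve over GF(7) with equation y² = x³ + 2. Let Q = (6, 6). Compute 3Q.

O

Repeated addition: build up to 3Q.
2Q: tangent at (6, 6): λ = (3·6² + 0)/(2·6) ≡ 3/5. 5⁻¹ ≡ 3 (mod 7), so λ ≡ 3·3 ≡ 2.
  x = λ² - 6 - 6 = 4 - 12 ≡ 6; y = λ·(6 - 6) - 6 ≡ 1. → (6, 1)
3Q: (6, 1) + (6, 6): same x and y₁ ≡ -y₂, so the sum is O.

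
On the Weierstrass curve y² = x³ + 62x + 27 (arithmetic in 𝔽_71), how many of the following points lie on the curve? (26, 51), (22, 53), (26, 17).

(26, 51): 51² ≡ 45, rhs ≡ 45 → on.
(22, 53): 53² ≡ 40, rhs ≡ 40 → on.
(26, 17): 17² ≡ 5, rhs ≡ 45 → off.

2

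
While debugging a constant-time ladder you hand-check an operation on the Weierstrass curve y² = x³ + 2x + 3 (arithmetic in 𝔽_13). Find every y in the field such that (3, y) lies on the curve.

6, 7

x³ + 2x + 3 = 36 ≡ 10 (mod 13).
Square roots of 10 mod 13: 6 and 7 (since 6² = 36 ≡ 10).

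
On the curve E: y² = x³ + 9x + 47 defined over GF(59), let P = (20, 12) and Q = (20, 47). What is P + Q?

The two points share x = 20 and their y-coordinates satisfy 12 + 47 ≡ 0 (mod 59), so they are inverses. Their sum is 𝒪.

O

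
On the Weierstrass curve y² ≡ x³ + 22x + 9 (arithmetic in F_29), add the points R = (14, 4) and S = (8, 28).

(14, 4) + (8, 28). λ = (28 - 4)/(8 - 14) ≡ 24/23 mod 29. 23⁻¹ ≡ 24 (mod 29) since 23·24 = 552 ≡ 1, so λ ≡ 25.
  x = λ² - 14 - 8 = 625 - 22 ≡ 23; y = λ·(14 - 23) - 4 ≡ 3. → (23, 3)

(23, 3)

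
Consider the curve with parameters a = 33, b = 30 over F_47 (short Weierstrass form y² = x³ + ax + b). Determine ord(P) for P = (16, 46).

2P: tangent at (16, 46): λ = (3·16² + 33)/(2·46) ≡ 2/45. 45⁻¹ ≡ 23 (mod 47), so λ ≡ 2·23 ≡ 46.
  x = λ² - 16 - 16 = 2116 - 32 ≡ 16; y = λ·(16 - 16) - 46 ≡ 1. → (16, 1)
3P: (16, 1) + (16, 46): same x and y₁ ≡ -y₂, so the sum is ∞.
3P = ∞, so the order is 3.

3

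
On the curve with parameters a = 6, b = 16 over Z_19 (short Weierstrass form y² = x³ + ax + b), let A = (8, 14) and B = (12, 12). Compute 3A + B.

First 3A:
Repeated addition: build up to 3A.
2A: tangent at (8, 14): λ = (3·8² + 6)/(2·14) ≡ 8/9. 9⁻¹ ≡ 17 (mod 19), so λ ≡ 8·17 ≡ 3.
  x = λ² - 8 - 8 = 9 - 16 ≡ 12; y = λ·(8 - 12) - 14 ≡ 12. → (12, 12)
3A: (12, 12) + (8, 14). λ = (14 - 12)/(8 - 12) ≡ 2/15 mod 19. 15⁻¹ ≡ 14 (mod 19), so λ ≡ 9.
  x = λ² - 12 - 8 = 81 - 20 ≡ 4; y = λ·(12 - 4) - 12 ≡ 3. → (4, 3)
3A = (4, 3).
Finally 3A + B:
(4, 3) + (12, 12). λ = (12 - 3)/(12 - 4) ≡ 9/8 mod 19. 8⁻¹ ≡ 12 (mod 19), so λ ≡ 13.
  x = λ² - 4 - 12 = 169 - 16 ≡ 1; y = λ·(4 - 1) - 3 ≡ 17. → (1, 17)

(1, 17)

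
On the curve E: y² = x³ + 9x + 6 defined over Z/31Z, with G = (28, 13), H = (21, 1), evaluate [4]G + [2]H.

(6, 20)

First 4G:
Double-and-add on 4 = (100)₂. Start with G = (28, 13) for the leading 1-bit.
double: tangent at (28, 13): λ = (3·28² + 9)/(2·13) ≡ 5/26. 26⁻¹ ≡ 6 (mod 31), so λ ≡ 5·6 ≡ 30.
  x = λ² - 28 - 28 = 900 - 56 ≡ 7; y = λ·(28 - 7) - 13 ≡ 28. → (7, 28)
double: tangent at (7, 28): λ = (3·7² + 9)/(2·28) ≡ 1/25. 25⁻¹ ≡ 5 (mod 31), so λ ≡ 1·5 ≡ 5.
  x = λ² - 7 - 7 = 25 - 14 ≡ 11; y = λ·(7 - 11) - 28 ≡ 14. → (11, 14)
4G = (11, 14).
Next 2H:
Repeated addition: build up to 2H.
2H: tangent at (21, 1): λ = (3·21² + 9)/(2·1) ≡ 30/2. 2⁻¹ ≡ 16 (mod 31), so λ ≡ 30·16 ≡ 15.
  x = λ² - 21 - 21 = 225 - 42 ≡ 28; y = λ·(21 - 28) - 1 ≡ 18. → (28, 18)
2H = (28, 18).
Finally 4G + 2H:
(11, 14) + (28, 18). λ = (18 - 14)/(28 - 11) ≡ 4/17 mod 31. 17⁻¹ ≡ 11 (mod 31), so λ ≡ 13.
  x = λ² - 11 - 28 = 169 - 39 ≡ 6; y = λ·(11 - 6) - 14 ≡ 20. → (6, 20)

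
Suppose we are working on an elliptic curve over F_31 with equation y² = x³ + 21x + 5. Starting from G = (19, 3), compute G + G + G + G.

(16, 29)

Double-and-add on 4 = (100)₂. Start with G = (19, 3) for the leading 1-bit.
double: tangent at (19, 3): λ = (3·19² + 21)/(2·3) ≡ 19/6. 6⁻¹ ≡ 26 (mod 31) since 6·26 = 156 ≡ 1, so λ ≡ 19·26 ≡ 29.
  x = λ² - 19 - 19 = 841 - 38 ≡ 28; y = λ·(19 - 28) - 3 ≡ 15. → (28, 15)
double: tangent at (28, 15): λ = (3·28² + 21)/(2·15) ≡ 17/30. 30⁻¹ ≡ 30 (mod 31) since 30·30 = 900 ≡ 1, so λ ≡ 17·30 ≡ 14.
  x = λ² - 28 - 28 = 196 - 56 ≡ 16; y = λ·(28 - 16) - 15 ≡ 29. → (16, 29)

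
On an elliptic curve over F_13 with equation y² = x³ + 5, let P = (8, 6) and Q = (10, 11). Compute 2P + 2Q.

First 2P:
Repeated addition: build up to 2P.
2P: tangent at (8, 6): λ = (3·8² + 0)/(2·6) ≡ 10/12. 12⁻¹ ≡ 12 (mod 13), so λ ≡ 10·12 ≡ 3.
  x = λ² - 8 - 8 = 9 - 16 ≡ 6; y = λ·(8 - 6) - 6 ≡ 0. → (6, 0)
2P = (6, 0).
Next 2Q:
Repeated addition: build up to 2Q.
2Q: tangent at (10, 11): λ = (3·10² + 0)/(2·11) ≡ 1/9. 9⁻¹ ≡ 3 (mod 13), so λ ≡ 1·3 ≡ 3.
  x = λ² - 10 - 10 = 9 - 20 ≡ 2; y = λ·(10 - 2) - 11 ≡ 0. → (2, 0)
2Q = (2, 0).
Finally 2P + 2Q:
(6, 0) + (2, 0). λ = (0 - 0)/(2 - 6) ≡ 0/9 mod 13. 9⁻¹ ≡ 3 (mod 13), so λ ≡ 0.
  x = λ² - 6 - 2 = 0 - 8 ≡ 5; y = λ·(6 - 5) - 0 ≡ 0. → (5, 0)

(5, 0)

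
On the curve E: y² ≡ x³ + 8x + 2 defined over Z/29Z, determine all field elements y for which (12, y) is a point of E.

12, 17

x³ + 8x + 2 = 1826 ≡ 28 (mod 29).
Square roots of 28 mod 29: 12 and 17 (since 12² = 144 ≡ 28).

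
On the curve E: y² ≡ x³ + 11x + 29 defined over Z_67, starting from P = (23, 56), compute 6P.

Repeated addition: build up to 6P.
2P: tangent at (23, 56): λ = (3·23² + 11)/(2·56) ≡ 57/45. 45⁻¹ ≡ 3 (mod 67) since 45·3 = 135 ≡ 1, so λ ≡ 57·3 ≡ 37.
  x = λ² - 23 - 23 = 1369 - 46 ≡ 50; y = λ·(23 - 50) - 56 ≡ 17. → (50, 17)
3P: (50, 17) + (23, 56). λ = (56 - 17)/(23 - 50) ≡ 39/40 mod 67. 40⁻¹ ≡ 62 (mod 67), so λ ≡ 6.
  x = λ² - 50 - 23 = 36 - 73 ≡ 30; y = λ·(50 - 30) - 17 ≡ 36. → (30, 36)
4P: (30, 36) + (23, 56). λ = (56 - 36)/(23 - 30) ≡ 20/60 mod 67. 60⁻¹ ≡ 19 (mod 67) since 60·19 = 1140 ≡ 1, so λ ≡ 45.
  x = λ² - 30 - 23 = 2025 - 53 ≡ 29; y = λ·(30 - 29) - 36 ≡ 9. → (29, 9)
5P: (29, 9) + (23, 56). λ = (56 - 9)/(23 - 29) ≡ 47/61 mod 67. 61⁻¹ ≡ 11 (mod 67) since 61·11 = 671 ≡ 1, so λ ≡ 48.
  x = λ² - 29 - 23 = 2304 - 52 ≡ 41; y = λ·(29 - 41) - 9 ≡ 18. → (41, 18)
6P: (41, 18) + (23, 56). λ = (56 - 18)/(23 - 41) ≡ 38/49 mod 67. 49⁻¹ ≡ 26 (mod 67), so λ ≡ 50.
  x = λ² - 41 - 23 = 2500 - 64 ≡ 24; y = λ·(41 - 24) - 18 ≡ 28. → (24, 28)

(24, 28)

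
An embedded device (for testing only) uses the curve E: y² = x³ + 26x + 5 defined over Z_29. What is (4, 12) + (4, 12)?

(15, 0)

tangent at (4, 12): λ = (3·4² + 26)/(2·12) ≡ 16/24. 24⁻¹ ≡ 23 (mod 29), so λ ≡ 16·23 ≡ 20.
  x = λ² - 4 - 4 = 400 - 8 ≡ 15; y = λ·(4 - 15) - 12 ≡ 0. → (15, 0)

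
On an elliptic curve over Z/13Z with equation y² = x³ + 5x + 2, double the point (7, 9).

tangent at (7, 9): λ = (3·7² + 5)/(2·9) ≡ 9/5. 5⁻¹ ≡ 8 (mod 13) since 5·8 = 40 ≡ 1, so λ ≡ 9·8 ≡ 7.
  x = λ² - 7 - 7 = 49 - 14 ≡ 9; y = λ·(7 - 9) - 9 ≡ 3. → (9, 3)

(9, 3)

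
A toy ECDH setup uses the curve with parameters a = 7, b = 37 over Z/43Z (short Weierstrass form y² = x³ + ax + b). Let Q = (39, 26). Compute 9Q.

Double-and-add on 9 = (1001)₂. Start with Q = (39, 26) for the leading 1-bit.
double: tangent at (39, 26): λ = (3·39² + 7)/(2·26) ≡ 12/9. 9⁻¹ ≡ 24 (mod 43), so λ ≡ 12·24 ≡ 30.
  x = λ² - 39 - 39 = 900 - 78 ≡ 5; y = λ·(39 - 5) - 26 ≡ 5. → (5, 5)
double: tangent at (5, 5): λ = (3·5² + 7)/(2·5) ≡ 39/10. 10⁻¹ ≡ 13 (mod 43) since 10·13 = 130 ≡ 1, so λ ≡ 39·13 ≡ 34.
  x = λ² - 5 - 5 = 1156 - 10 ≡ 28; y = λ·(5 - 28) - 5 ≡ 30. → (28, 30)
double: tangent at (28, 30): λ = (3·28² + 7)/(2·30) ≡ 37/17. 17⁻¹ ≡ 38 (mod 43) since 17·38 = 646 ≡ 1, so λ ≡ 37·38 ≡ 30.
  x = λ² - 28 - 28 = 900 - 56 ≡ 27; y = λ·(28 - 27) - 30 ≡ 0. → (27, 0)
add Q: (27, 0) + (39, 26). λ = (26 - 0)/(39 - 27) ≡ 26/12 mod 43. 12⁻¹ ≡ 18 (mod 43) since 12·18 = 216 ≡ 1, so λ ≡ 38.
  x = λ² - 27 - 39 = 1444 - 66 ≡ 2; y = λ·(27 - 2) - 0 ≡ 4. → (2, 4)

(2, 4)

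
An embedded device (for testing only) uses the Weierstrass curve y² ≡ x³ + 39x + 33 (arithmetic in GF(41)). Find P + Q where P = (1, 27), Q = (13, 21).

(1, 27) + (13, 21). λ = (21 - 27)/(13 - 1) ≡ 35/12 mod 41. 12⁻¹ ≡ 24 (mod 41) since 12·24 = 288 ≡ 1, so λ ≡ 20.
  x = λ² - 1 - 13 = 400 - 14 ≡ 17; y = λ·(1 - 17) - 27 ≡ 22. → (17, 22)

(17, 22)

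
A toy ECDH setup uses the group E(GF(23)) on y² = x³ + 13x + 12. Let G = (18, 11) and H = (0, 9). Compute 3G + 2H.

(5, 8)

First 3G:
Repeated addition: build up to 3G.
2G: tangent at (18, 11): λ = (3·18² + 13)/(2·11) ≡ 19/22. 22⁻¹ ≡ 22 (mod 23), so λ ≡ 19·22 ≡ 4.
  x = λ² - 18 - 18 = 16 - 36 ≡ 3; y = λ·(18 - 3) - 11 ≡ 3. → (3, 3)
3G: (3, 3) + (18, 11). λ = (11 - 3)/(18 - 3) ≡ 8/15 mod 23. 15⁻¹ ≡ 20 (mod 23) since 15·20 = 300 ≡ 1, so λ ≡ 22.
  x = λ² - 3 - 18 = 484 - 21 ≡ 3; y = λ·(3 - 3) - 3 ≡ 20. → (3, 20)
3G = (3, 20).
Next 2H:
Repeated addition: build up to 2H.
2H: tangent at (0, 9): λ = (3·0² + 13)/(2·9) ≡ 13/18. 18⁻¹ ≡ 9 (mod 23), so λ ≡ 13·9 ≡ 2.
  x = λ² - 0 - 0 = 4 - 0 ≡ 4; y = λ·(0 - 4) - 9 ≡ 6. → (4, 6)
2H = (4, 6).
Finally 3G + 2H:
(3, 20) + (4, 6). λ = (6 - 20)/(4 - 3) ≡ 9/1 mod 23. 1⁻¹ ≡ 1 (mod 23), so λ ≡ 9.
  x = λ² - 3 - 4 = 81 - 7 ≡ 5; y = λ·(3 - 5) - 20 ≡ 8. → (5, 8)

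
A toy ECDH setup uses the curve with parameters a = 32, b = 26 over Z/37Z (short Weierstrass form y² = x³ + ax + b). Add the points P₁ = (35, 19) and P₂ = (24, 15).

(24, 22)

(35, 19) + (24, 15). λ = (15 - 19)/(24 - 35) ≡ 33/26 mod 37. 26⁻¹ ≡ 10 (mod 37) since 26·10 = 260 ≡ 1, so λ ≡ 34.
  x = λ² - 35 - 24 = 1156 - 59 ≡ 24; y = λ·(35 - 24) - 19 ≡ 22. → (24, 22)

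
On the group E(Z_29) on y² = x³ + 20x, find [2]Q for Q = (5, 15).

(25, 28)

tangent at (5, 15): λ = (3·5² + 20)/(2·15) ≡ 8/1. 1⁻¹ ≡ 1 (mod 29), so λ ≡ 8·1 ≡ 8.
  x = λ² - 5 - 5 = 64 - 10 ≡ 25; y = λ·(5 - 25) - 15 ≡ 28. → (25, 28)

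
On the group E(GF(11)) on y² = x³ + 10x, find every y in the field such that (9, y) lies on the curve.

4, 7

x³ + 10x + 0 = 819 ≡ 5 (mod 11).
Square roots of 5 mod 11: 4 and 7 (since 4² = 16 ≡ 5).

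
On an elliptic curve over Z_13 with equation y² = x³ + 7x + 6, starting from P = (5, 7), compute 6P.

(10, 7)

Double-and-add on 6 = (110)₂. Start with P = (5, 7) for the leading 1-bit.
double: tangent at (5, 7): λ = (3·5² + 7)/(2·7) ≡ 4/1. 1⁻¹ ≡ 1 (mod 13), so λ ≡ 4·1 ≡ 4.
  x = λ² - 5 - 5 = 16 - 10 ≡ 6; y = λ·(5 - 6) - 7 ≡ 2. → (6, 2)
add P: (6, 2) + (5, 7). λ = (7 - 2)/(5 - 6) ≡ 5/12 mod 13. 12⁻¹ ≡ 12 (mod 13), so λ ≡ 8.
  x = λ² - 6 - 5 = 64 - 11 ≡ 1; y = λ·(6 - 1) - 2 ≡ 12. → (1, 12)
double: tangent at (1, 12): λ = (3·1² + 7)/(2·12) ≡ 10/11. 11⁻¹ ≡ 6 (mod 13) since 11·6 = 66 ≡ 1, so λ ≡ 10·6 ≡ 8.
  x = λ² - 1 - 1 = 64 - 2 ≡ 10; y = λ·(1 - 10) - 12 ≡ 7. → (10, 7)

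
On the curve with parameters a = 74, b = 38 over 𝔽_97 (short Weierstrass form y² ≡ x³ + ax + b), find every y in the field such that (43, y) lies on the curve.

none

x³ + 74x + 38 = 82727 ≡ 83 (mod 97).
83 is a non-residue mod 97; no y exists.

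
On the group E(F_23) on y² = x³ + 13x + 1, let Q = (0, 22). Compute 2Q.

(2, 14)

tangent at (0, 22): λ = (3·0² + 13)/(2·22) ≡ 13/21. 21⁻¹ ≡ 11 (mod 23) since 21·11 = 231 ≡ 1, so λ ≡ 13·11 ≡ 5.
  x = λ² - 0 - 0 = 25 - 0 ≡ 2; y = λ·(0 - 2) - 22 ≡ 14. → (2, 14)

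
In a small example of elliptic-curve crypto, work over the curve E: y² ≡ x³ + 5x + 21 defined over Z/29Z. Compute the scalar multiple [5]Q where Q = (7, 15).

(25, 16)

Double-and-add on 5 = (101)₂. Start with Q = (7, 15) for the leading 1-bit.
double: tangent at (7, 15): λ = (3·7² + 5)/(2·15) ≡ 7/1. 1⁻¹ ≡ 1 (mod 29), so λ ≡ 7·1 ≡ 7.
  x = λ² - 7 - 7 = 49 - 14 ≡ 6; y = λ·(7 - 6) - 15 ≡ 21. → (6, 21)
double: tangent at (6, 21): λ = (3·6² + 5)/(2·21) ≡ 26/13. 13⁻¹ ≡ 9 (mod 29), so λ ≡ 26·9 ≡ 2.
  x = λ² - 6 - 6 = 4 - 12 ≡ 21; y = λ·(6 - 21) - 21 ≡ 7. → (21, 7)
add Q: (21, 7) + (7, 15). λ = (15 - 7)/(7 - 21) ≡ 8/15 mod 29. 15⁻¹ ≡ 2 (mod 29), so λ ≡ 16.
  x = λ² - 21 - 7 = 256 - 28 ≡ 25; y = λ·(21 - 25) - 7 ≡ 16. → (25, 16)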